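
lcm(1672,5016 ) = 5016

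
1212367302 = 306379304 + 905987998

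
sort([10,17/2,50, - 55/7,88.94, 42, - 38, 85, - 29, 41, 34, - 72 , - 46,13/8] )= [ - 72,-46, - 38, - 29, - 55/7,13/8,17/2,10,34,41,42, 50,85, 88.94 ] 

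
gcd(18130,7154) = 98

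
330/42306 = 5/641  =  0.01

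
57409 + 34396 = 91805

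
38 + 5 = 43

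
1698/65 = 1698/65 = 26.12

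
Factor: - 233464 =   -  2^3 * 7^1 * 11^1 * 379^1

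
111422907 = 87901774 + 23521133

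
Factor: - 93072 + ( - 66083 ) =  - 159155 = - 5^1*139^1*229^1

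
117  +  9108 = 9225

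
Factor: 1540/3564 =35/81 =3^( - 4)*5^1*7^1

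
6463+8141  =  14604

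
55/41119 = 55/41119 = 0.00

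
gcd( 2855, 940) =5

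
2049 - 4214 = - 2165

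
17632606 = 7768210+9864396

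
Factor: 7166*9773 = 2^1 * 29^1*337^1*3583^1 = 70033318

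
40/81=40/81 =0.49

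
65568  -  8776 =56792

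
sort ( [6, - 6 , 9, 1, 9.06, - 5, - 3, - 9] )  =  [ - 9,- 6, - 5, - 3 , 1,  6, 9,9.06]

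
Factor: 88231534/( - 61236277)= - 2^1*59^( - 1)*3491^1 *12637^1*1037903^( - 1 ) 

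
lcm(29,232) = 232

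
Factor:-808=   -  2^3*101^1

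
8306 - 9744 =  - 1438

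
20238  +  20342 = 40580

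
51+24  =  75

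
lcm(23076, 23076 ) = 23076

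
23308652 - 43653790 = -20345138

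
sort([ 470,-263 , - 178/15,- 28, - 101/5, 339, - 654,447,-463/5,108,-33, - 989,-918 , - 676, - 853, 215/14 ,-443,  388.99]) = [ - 989,-918 ,-853,-676,-654,-443 , - 263,  -  463/5, - 33,-28,-101/5,- 178/15,215/14,  108, 339, 388.99,  447, 470] 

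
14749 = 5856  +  8893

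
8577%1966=713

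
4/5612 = 1/1403= 0.00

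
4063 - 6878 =- 2815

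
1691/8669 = 1691/8669= 0.20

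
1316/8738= 658/4369 = 0.15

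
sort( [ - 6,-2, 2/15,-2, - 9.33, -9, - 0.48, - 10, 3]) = [ - 10, - 9.33 , - 9, - 6, - 2, - 2, - 0.48,  2/15, 3] 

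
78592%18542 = 4424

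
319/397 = 319/397 = 0.80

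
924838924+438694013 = 1363532937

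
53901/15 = 17967/5=3593.40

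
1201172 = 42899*28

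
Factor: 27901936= 2^4*1743871^1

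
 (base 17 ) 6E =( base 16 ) 74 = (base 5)431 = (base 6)312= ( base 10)116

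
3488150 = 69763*50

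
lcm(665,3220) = 61180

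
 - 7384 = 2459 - 9843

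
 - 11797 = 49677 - 61474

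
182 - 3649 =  - 3467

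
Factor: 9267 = 3^1*3089^1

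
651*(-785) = -511035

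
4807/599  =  4807/599=8.03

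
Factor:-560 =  - 2^4*5^1*7^1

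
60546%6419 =2775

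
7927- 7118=809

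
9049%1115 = 129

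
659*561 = 369699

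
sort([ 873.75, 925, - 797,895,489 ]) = [ - 797,489,873.75 , 895, 925 ]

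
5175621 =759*6819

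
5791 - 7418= - 1627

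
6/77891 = 6/77891 = 0.00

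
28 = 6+22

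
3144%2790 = 354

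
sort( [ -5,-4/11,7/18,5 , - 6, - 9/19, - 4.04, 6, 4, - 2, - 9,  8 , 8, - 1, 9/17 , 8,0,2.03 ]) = [ - 9  , - 6, - 5, - 4.04,  -  2, - 1, - 9/19 , - 4/11, 0,  7/18,  9/17, 2.03,4, 5,6,8, 8,8]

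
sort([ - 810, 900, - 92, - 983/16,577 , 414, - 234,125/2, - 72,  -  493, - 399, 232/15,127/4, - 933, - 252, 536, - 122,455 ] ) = [ - 933, - 810, - 493, - 399, - 252, - 234, - 122 , - 92 , - 72,- 983/16 , 232/15, 127/4 , 125/2, 414, 455,  536, 577, 900 ] 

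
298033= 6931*43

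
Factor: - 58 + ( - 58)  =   - 2^2*29^1 = - 116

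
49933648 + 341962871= 391896519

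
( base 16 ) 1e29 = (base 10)7721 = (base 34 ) 6n3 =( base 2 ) 1111000101001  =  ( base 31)812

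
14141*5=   70705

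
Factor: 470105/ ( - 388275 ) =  - 3^( - 1 )*5^(-1) * 31^( - 1) *563^1 = -563/465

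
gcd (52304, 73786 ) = 934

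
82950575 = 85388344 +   -  2437769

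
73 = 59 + 14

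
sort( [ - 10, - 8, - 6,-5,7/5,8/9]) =[ - 10, - 8,-6, - 5, 8/9, 7/5 ] 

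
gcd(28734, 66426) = 6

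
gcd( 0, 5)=5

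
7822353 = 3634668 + 4187685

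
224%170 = 54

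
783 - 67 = 716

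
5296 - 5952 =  - 656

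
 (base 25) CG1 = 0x1edd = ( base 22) G73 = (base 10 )7901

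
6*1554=9324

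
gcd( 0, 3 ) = 3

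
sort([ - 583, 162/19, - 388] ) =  [ - 583, - 388,162/19] 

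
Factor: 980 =2^2*5^1*7^2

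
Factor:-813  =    -  3^1*271^1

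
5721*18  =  102978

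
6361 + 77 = 6438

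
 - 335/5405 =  - 1  +  1014/1081 = - 0.06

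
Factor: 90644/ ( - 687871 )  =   - 124/941 =-2^2*31^1 * 941^( - 1) 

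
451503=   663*681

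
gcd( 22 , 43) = 1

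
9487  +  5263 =14750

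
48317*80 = 3865360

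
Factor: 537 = 3^1*179^1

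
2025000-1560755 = 464245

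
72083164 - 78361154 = -6277990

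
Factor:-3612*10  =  -36120= -  2^3*3^1*5^1*7^1*43^1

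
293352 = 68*4314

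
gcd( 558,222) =6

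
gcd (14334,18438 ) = 6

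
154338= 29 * 5322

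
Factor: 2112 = 2^6* 3^1*11^1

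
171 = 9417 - 9246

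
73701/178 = 414 + 9/178 = 414.05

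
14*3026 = 42364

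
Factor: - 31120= - 2^4*5^1*389^1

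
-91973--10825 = -81148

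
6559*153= 1003527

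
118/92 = 59/46=   1.28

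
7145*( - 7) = -50015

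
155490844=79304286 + 76186558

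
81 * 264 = 21384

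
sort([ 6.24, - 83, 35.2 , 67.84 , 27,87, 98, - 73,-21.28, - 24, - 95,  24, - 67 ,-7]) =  [ - 95 , - 83, - 73,-67, - 24, - 21.28, - 7, 6.24 , 24,27,35.2,67.84,  87 , 98]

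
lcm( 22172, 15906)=731676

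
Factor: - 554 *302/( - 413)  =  2^2*7^( - 1)*59^( - 1) * 151^1*277^1=167308/413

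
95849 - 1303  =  94546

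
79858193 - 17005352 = 62852841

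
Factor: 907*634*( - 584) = -2^4*73^1*317^1*907^1 = - 335822192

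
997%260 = 217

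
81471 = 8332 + 73139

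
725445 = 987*735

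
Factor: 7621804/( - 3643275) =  - 2^2 * 3^( - 1) * 5^( - 2)*31^( - 1) *431^1*1567^( - 1 ) *4421^1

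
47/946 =47/946 = 0.05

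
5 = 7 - 2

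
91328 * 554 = 50595712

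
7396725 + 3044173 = 10440898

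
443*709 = 314087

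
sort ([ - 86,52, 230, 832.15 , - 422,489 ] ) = [ -422 , - 86, 52,230, 489, 832.15 ] 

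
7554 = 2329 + 5225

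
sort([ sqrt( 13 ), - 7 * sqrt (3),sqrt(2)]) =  [ - 7*sqrt ( 3),  sqrt (2), sqrt( 13)] 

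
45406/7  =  6486 + 4/7 = 6486.57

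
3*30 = 90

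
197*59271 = 11676387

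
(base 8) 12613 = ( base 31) 5ms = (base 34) 4Q7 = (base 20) DFF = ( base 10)5515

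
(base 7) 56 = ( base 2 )101001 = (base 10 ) 41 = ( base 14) 2d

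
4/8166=2/4083 = 0.00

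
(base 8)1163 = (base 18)1gf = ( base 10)627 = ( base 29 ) LI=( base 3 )212020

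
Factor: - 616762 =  - 2^1 * 359^1 * 859^1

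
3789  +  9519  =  13308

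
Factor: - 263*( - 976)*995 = 255404560= 2^4*5^1*61^1*199^1*263^1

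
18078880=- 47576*( - 380 )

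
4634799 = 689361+3945438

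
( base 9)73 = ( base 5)231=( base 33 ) 20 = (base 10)66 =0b1000010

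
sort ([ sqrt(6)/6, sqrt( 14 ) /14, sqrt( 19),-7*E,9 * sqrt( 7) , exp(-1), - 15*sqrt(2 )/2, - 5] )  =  [ - 7*E, - 15*sqrt(2)/2,-5,sqrt(14)/14 , exp( - 1) , sqrt (6 )/6 , sqrt( 19), 9 * sqrt(7)] 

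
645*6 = 3870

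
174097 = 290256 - 116159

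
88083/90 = 9787/10 = 978.70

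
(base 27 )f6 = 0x19B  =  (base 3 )120020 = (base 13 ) 258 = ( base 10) 411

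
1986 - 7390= - 5404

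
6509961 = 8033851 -1523890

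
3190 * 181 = 577390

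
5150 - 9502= - 4352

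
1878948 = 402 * 4674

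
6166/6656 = 3083/3328  =  0.93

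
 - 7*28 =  -196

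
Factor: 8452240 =2^4*5^1*105653^1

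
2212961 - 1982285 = 230676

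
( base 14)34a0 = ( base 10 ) 9156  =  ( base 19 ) 166H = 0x23c4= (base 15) 2aa6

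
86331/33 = 28777/11 = 2616.09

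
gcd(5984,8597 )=1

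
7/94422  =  7/94422 = 0.00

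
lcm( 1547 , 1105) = 7735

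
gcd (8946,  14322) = 42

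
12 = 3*4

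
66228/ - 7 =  - 9462 + 6/7= - 9461.14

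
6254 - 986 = 5268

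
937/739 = 937/739 = 1.27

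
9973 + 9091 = 19064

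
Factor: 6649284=2^2*3^1*227^1 * 2441^1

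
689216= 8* 86152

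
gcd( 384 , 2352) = 48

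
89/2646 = 89/2646=0.03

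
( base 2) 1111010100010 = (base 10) 7842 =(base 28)A02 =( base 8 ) 17242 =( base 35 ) 6E2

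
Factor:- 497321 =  - 11^1*29^1*1559^1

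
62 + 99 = 161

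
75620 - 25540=50080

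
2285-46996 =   -  44711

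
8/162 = 4/81 =0.05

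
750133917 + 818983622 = 1569117539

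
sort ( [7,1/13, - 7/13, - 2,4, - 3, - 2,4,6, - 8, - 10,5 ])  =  [ - 10,-8, - 3, - 2, - 2, - 7/13 , 1/13,4, 4,5,6,7 ]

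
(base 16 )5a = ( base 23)3l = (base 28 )36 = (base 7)156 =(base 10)90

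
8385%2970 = 2445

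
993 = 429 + 564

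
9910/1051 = 9910/1051=9.43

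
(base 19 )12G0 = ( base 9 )11731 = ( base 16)1ECD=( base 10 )7885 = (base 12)4691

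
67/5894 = 67/5894= 0.01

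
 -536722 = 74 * (  -  7253)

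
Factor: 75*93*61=425475 = 3^2*5^2*31^1*61^1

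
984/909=328/303 = 1.08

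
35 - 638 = -603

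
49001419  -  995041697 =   -  946040278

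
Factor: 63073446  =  2^1*3^1 * 10512241^1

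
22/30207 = 22/30207  =  0.00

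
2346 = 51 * 46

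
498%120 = 18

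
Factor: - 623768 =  - 2^3*103^1*757^1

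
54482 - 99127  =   - 44645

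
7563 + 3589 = 11152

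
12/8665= 12/8665 = 0.00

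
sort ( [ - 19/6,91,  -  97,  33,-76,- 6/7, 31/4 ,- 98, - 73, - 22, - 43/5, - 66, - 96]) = [- 98,  -  97, - 96,- 76,-73, - 66,  -  22,-43/5, - 19/6,  -  6/7,31/4, 33,91]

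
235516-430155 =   -  194639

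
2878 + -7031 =- 4153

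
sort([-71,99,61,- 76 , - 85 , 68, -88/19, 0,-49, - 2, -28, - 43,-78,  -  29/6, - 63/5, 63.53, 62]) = [ - 85, - 78, - 76, - 71, -49, - 43 , - 28, - 63/5, - 29/6, - 88/19, - 2,0,61, 62,63.53, 68, 99 ] 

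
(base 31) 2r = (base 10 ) 89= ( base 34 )2l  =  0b1011001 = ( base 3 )10022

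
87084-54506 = 32578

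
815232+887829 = 1703061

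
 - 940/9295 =-1 + 1671/1859 = - 0.10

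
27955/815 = 5591/163 = 34.30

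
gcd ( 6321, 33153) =129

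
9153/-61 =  - 151 + 58/61 = - 150.05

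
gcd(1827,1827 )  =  1827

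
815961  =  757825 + 58136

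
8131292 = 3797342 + 4333950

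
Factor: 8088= 2^3*3^1*337^1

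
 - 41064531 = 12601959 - 53666490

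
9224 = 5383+3841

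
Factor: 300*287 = 2^2*3^1*5^2*7^1*41^1 = 86100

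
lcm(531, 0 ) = 0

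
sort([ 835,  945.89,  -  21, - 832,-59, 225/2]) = [ - 832,-59 ,-21, 225/2, 835,  945.89 ] 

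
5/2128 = 5/2128 = 0.00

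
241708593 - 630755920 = -389047327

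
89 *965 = 85885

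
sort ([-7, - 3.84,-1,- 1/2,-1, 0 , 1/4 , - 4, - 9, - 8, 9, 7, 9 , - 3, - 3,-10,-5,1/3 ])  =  [ - 10, - 9,-8,- 7,-5 , - 4,-3.84,-3,-3,-1, - 1,  -  1/2, 0 , 1/4,1/3,7 , 9,9]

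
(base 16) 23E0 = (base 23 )h87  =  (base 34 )7w4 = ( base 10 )9184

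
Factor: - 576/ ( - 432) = 4/3 = 2^2*3^(-1) 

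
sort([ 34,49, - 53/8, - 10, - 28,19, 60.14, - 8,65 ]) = [ - 28, - 10, - 8,  -  53/8,19,34,  49, 60.14, 65 ]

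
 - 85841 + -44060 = - 129901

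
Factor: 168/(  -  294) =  - 2^2 * 7^ ( - 1) =-4/7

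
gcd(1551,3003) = 33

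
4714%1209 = 1087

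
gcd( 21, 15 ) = 3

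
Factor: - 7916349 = -3^1*7^1*376969^1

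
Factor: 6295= 5^1*1259^1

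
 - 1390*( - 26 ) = 36140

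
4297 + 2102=6399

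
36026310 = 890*40479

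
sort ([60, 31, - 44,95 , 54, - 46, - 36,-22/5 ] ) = [ -46,  -  44,  -  36 ,- 22/5,31,54 , 60,95 ]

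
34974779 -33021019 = 1953760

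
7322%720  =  122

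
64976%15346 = 3592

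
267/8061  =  89/2687=0.03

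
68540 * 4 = 274160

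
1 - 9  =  -8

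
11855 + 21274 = 33129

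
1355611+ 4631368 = 5986979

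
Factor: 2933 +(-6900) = -3967 =- 3967^1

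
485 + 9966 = 10451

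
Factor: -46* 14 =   -  2^2* 7^1 * 23^1 = - 644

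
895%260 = 115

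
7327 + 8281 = 15608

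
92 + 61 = 153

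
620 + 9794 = 10414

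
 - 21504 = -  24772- - 3268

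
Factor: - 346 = - 2^1*173^1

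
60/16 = 3+3/4 = 3.75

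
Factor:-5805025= - 5^2 *89^1 * 2609^1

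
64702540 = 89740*721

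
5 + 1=6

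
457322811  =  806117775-348794964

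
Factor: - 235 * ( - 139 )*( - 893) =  -29169845 =- 5^1*19^1*47^2*139^1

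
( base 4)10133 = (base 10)287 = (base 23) CB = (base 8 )437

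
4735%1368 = 631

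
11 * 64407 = 708477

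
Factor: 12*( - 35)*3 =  - 2^2* 3^2*5^1*7^1 = - 1260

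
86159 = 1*86159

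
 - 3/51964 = - 3/51964 = -0.00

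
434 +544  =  978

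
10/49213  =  10/49213 = 0.00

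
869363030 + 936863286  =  1806226316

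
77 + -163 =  - 86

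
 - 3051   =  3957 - 7008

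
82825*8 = 662600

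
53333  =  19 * 2807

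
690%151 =86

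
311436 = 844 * 369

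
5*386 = 1930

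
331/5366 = 331/5366 = 0.06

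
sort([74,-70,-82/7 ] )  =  [-70, - 82/7, 74 ] 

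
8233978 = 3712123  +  4521855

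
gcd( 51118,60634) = 122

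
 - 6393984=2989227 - 9383211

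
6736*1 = 6736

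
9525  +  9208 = 18733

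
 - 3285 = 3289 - 6574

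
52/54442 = 26/27221 = 0.00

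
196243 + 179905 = 376148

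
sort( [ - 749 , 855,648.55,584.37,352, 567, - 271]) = [ - 749, - 271,352,567,584.37,  648.55 , 855]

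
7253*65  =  471445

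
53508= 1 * 53508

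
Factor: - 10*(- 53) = 2^1*5^1*53^1 = 530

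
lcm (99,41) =4059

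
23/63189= 23/63189 = 0.00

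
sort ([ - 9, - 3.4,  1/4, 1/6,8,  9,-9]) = [ - 9,  -  9,-3.4,1/6, 1/4, 8,  9 ]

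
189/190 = 189/190=0.99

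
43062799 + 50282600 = 93345399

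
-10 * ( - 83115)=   831150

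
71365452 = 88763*804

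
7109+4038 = 11147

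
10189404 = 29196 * 349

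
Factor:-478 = - 2^1*239^1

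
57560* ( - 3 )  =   - 172680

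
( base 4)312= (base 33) 1L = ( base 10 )54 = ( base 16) 36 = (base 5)204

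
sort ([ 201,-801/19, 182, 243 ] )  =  [ - 801/19, 182,201,243 ]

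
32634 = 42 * 777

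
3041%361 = 153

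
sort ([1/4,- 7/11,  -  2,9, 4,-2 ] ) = [ - 2, - 2 , - 7/11, 1/4, 4, 9]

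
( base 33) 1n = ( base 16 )38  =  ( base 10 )56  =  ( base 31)1P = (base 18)32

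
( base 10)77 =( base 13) 5C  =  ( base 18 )45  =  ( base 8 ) 115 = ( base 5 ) 302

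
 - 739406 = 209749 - 949155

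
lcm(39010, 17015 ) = 1599410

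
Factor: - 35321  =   - 11^1*13^2 * 19^1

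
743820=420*1771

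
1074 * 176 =189024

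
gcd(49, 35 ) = 7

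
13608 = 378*36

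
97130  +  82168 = 179298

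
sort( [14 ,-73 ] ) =[ - 73  ,  14 ]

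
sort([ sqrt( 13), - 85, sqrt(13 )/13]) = [ - 85, sqrt(13 ) /13, sqrt(13 )]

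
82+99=181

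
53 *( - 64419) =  - 3414207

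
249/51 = 4 + 15/17 = 4.88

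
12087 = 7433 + 4654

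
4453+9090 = 13543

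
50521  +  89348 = 139869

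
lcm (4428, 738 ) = 4428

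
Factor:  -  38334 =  -2^1*3^1 *6389^1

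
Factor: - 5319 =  - 3^3*197^1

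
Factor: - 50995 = -5^1 * 7^1*31^1*47^1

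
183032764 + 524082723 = 707115487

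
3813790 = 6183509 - 2369719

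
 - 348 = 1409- 1757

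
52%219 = 52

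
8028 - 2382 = 5646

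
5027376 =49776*101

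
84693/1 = 84693 = 84693.00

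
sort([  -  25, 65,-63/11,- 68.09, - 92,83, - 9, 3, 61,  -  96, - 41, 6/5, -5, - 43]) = [ - 96, - 92, - 68.09,-43, - 41, - 25,  -  9,  -  63/11, - 5, 6/5,3, 61, 65, 83 ] 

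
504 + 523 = 1027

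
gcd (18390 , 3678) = 3678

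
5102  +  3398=8500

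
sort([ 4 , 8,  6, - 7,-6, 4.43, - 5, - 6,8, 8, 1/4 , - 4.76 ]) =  [ - 7, - 6, - 6, - 5, - 4.76, 1/4,4, 4.43,6,8, 8,8] 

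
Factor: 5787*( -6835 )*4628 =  - 183056583060 =-  2^2 * 3^2 * 5^1 *13^1 * 89^1*643^1*1367^1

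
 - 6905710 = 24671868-31577578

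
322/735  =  46/105= 0.44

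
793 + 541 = 1334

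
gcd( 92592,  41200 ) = 16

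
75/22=3 + 9/22 = 3.41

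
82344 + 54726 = 137070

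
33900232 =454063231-420162999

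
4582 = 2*2291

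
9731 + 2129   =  11860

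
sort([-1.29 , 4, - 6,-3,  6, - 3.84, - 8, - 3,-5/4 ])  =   [-8, - 6, - 3.84, - 3, -3, - 1.29, - 5/4, 4,6 ]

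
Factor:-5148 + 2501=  - 2647 =-  2647^1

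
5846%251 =73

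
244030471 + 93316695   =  337347166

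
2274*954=2169396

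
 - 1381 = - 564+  - 817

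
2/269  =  2/269 = 0.01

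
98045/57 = 98045/57 = 1720.09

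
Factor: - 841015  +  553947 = -287068 = - 2^2*43^1*1669^1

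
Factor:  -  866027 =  - 29^1*29863^1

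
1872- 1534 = 338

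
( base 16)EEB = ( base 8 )7353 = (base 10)3819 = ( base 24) 6F3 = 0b111011101011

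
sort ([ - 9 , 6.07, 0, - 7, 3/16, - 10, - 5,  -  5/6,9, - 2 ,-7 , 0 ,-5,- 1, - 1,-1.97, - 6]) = [ - 10, - 9, - 7, - 7, - 6, - 5, - 5,-2, - 1.97, - 1,-1, - 5/6,0, 0,3/16,6.07,9 ]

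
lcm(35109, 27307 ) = 245763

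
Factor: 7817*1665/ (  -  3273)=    - 3^1*5^1* 37^1*1091^(-1 )*7817^1  =  -4338435/1091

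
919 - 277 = 642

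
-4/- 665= 4/665= 0.01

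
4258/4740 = 2129/2370 = 0.90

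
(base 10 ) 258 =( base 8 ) 402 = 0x102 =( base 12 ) 196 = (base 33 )7r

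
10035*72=722520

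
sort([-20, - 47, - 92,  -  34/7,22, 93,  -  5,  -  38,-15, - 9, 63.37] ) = [ - 92, - 47,  -  38, - 20, - 15, -9 ,-5, - 34/7,22,63.37,  93 ]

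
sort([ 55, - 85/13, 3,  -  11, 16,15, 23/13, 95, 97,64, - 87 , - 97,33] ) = [ - 97, - 87, - 11,-85/13,23/13, 3, 15, 16, 33, 55,64, 95, 97 ]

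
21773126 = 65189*334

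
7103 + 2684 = 9787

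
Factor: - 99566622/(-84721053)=33188874/28240351  =  2^1*3^1*941^(-1)*1549^1*3571^1*30011^ ( - 1) 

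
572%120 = 92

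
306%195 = 111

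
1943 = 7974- 6031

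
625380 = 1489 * 420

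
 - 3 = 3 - 6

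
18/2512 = 9/1256 = 0.01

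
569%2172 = 569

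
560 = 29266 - 28706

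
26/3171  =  26/3171 = 0.01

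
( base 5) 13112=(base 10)1032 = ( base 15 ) 48c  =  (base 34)uc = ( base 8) 2010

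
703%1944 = 703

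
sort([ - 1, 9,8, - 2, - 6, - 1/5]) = [ - 6, - 2, - 1, - 1/5,8,9 ] 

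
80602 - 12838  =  67764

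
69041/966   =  71  +  65/138 =71.47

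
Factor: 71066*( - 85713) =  - 6091280058 = - 2^1*3^1*28571^1 * 35533^1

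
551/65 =8 + 31/65 = 8.48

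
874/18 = 437/9  =  48.56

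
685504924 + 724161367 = 1409666291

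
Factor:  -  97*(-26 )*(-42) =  - 2^2*3^1*7^1*13^1*97^1 = - 105924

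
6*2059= 12354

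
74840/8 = 9355 = 9355.00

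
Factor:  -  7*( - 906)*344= 2181648 = 2^4*3^1 * 7^1 *43^1 *151^1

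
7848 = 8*981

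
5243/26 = 201 + 17/26  =  201.65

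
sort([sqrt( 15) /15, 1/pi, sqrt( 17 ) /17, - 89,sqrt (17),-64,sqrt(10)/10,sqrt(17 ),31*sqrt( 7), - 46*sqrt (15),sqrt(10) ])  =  [ - 46*sqrt(15), - 89 , - 64,sqrt(17 )/17,sqrt(15 )/15,sqrt( 10)/10,1/pi , sqrt(10),sqrt( 17),sqrt( 17 ),31*sqrt ( 7)] 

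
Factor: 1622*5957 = 2^1*7^1 *23^1 * 37^1*811^1 =9662254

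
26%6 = 2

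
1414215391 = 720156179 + 694059212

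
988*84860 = 83841680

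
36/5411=36/5411 = 0.01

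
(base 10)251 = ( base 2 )11111011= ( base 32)7R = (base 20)cb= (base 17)ed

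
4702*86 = 404372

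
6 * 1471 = 8826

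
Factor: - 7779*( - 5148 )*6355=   2^2*3^3*5^1*11^1 * 13^1*31^1*41^1*2593^1 = 254494185660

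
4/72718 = 2/36359 =0.00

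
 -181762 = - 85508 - 96254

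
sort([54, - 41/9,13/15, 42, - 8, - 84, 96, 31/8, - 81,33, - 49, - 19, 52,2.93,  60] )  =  [ - 84,-81,- 49, - 19,  -  8, - 41/9 , 13/15, 2.93, 31/8,33, 42,52,54,60, 96]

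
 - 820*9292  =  -7619440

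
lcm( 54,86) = 2322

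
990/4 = 495/2 = 247.50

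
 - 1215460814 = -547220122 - 668240692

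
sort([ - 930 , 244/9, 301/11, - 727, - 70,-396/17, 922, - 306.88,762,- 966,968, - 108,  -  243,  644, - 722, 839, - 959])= [ - 966,-959, - 930,-727,-722, - 306.88, - 243, - 108 , - 70, - 396/17,244/9,301/11, 644 , 762,839 , 922,968 ]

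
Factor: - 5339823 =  - 3^1 * 1779941^1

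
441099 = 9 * 49011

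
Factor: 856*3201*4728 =12954984768 = 2^6* 3^2*11^1*97^1*107^1 * 197^1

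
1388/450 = 694/225 = 3.08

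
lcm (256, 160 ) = 1280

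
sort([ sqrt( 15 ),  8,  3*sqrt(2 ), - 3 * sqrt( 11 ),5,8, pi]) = [-3 *sqrt(11), pi,sqrt( 15) , 3*sqrt(2),5, 8, 8]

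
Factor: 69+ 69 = 138  =  2^1*3^1 * 23^1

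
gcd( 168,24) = 24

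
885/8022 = 295/2674 = 0.11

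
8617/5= 1723 + 2/5 = 1723.40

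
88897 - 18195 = 70702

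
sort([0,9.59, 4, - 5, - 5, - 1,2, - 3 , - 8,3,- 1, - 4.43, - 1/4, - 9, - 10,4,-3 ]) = [ - 10, - 9, -8, - 5, - 5, - 4.43, - 3, - 3, - 1, - 1,-1/4, 0,2,3, 4,4,  9.59]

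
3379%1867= 1512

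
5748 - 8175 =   -  2427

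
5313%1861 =1591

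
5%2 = 1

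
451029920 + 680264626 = 1131294546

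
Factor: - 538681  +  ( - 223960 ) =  - 762641 = - 11^1*19^1* 41^1 *89^1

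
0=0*8459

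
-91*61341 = -5582031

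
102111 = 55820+46291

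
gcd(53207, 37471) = 7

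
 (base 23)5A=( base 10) 125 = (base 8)175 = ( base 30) 45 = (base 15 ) 85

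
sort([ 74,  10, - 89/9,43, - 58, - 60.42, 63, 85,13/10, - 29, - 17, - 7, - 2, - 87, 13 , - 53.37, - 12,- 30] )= [ - 87, - 60.42,-58, - 53.37, - 30 ,- 29 , - 17, - 12, - 89/9, - 7, - 2, 13/10,10,13, 43,63, 74, 85]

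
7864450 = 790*9955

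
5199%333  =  204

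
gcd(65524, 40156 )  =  4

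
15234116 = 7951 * 1916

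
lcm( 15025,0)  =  0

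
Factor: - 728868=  -2^2*3^1*7^1*8677^1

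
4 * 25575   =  102300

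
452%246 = 206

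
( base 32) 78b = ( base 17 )18c6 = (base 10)7435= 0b1110100001011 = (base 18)14h1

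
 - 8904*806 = -7176624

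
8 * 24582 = 196656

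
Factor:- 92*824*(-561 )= 42528288  =  2^5*3^1*11^1*17^1* 23^1*103^1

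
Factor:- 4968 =  -  2^3 * 3^3 * 23^1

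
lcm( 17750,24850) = 124250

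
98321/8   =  12290 +1/8 = 12290.12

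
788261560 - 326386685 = 461874875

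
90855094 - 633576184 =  - 542721090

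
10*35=350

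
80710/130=620  +  11/13 = 620.85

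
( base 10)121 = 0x79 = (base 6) 321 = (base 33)3M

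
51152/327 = 51152/327 = 156.43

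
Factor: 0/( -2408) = 0^1 = 0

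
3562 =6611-3049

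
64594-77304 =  - 12710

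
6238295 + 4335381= 10573676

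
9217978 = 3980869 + 5237109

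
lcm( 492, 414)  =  33948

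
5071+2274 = 7345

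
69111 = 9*7679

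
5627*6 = 33762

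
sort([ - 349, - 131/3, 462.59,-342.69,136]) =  [ - 349, - 342.69, - 131/3, 136, 462.59 ]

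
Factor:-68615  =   - 5^1*13723^1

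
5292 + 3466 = 8758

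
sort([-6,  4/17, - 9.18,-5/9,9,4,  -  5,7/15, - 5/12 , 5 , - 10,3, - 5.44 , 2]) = [-10,  -  9.18 ,-6, - 5.44, - 5, - 5/9,-5/12, 4/17, 7/15, 2,3,4, 5, 9]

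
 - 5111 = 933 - 6044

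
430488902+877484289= 1307973191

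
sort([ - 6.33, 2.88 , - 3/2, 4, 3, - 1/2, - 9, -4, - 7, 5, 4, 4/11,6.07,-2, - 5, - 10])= [-10,-9, - 7, - 6.33 , - 5, - 4, - 2, - 3/2, - 1/2, 4/11,2.88,3, 4,4,5 , 6.07]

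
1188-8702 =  - 7514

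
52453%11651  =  5849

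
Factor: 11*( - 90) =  - 990  =  - 2^1* 3^2*5^1*11^1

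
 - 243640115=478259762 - 721899877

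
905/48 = 18 + 41/48 = 18.85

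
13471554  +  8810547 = 22282101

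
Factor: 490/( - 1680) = - 7/24= - 2^( - 3 )*  3^(-1 )*7^1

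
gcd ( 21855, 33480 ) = 465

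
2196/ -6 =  - 366  +  0/1 = -366.00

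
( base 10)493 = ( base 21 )12A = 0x1ed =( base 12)351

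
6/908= 3/454 = 0.01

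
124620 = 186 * 670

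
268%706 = 268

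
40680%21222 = 19458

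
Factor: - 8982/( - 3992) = 9/4 =2^( - 2)*3^2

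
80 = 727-647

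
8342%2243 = 1613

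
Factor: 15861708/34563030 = 2643618/5760505 = 2^1*3^1*5^(-1)*31^1*61^1*233^1*739^(-1) * 1559^( - 1 ) 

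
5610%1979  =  1652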